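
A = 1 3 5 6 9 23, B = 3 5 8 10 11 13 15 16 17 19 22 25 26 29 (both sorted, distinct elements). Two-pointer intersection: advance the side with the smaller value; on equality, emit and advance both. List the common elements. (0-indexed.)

intersection = [3, 5]

[i=0,j=0] 1<3 → i++
[i=1,j=0] 3==3 emit → i++,j++
[i=2,j=1] 5==5 emit → i++,j++
[i=3,j=2] 6<8 → i++
[i=4,j=2] 9>8 → j++
[i=4,j=3] 9<10 → i++
[i=5,j=3] 23>10 → j++
[i=5,j=4] 23>11 → j++
[i=5,j=5] 23>13 → j++
[i=5,j=6] 23>15 → j++
[i=5,j=7] 23>16 → j++
[i=5,j=8] 23>17 → j++
[i=5,j=9] 23>19 → j++
[i=5,j=10] 23>22 → j++
[i=5,j=11] 23<25 → i++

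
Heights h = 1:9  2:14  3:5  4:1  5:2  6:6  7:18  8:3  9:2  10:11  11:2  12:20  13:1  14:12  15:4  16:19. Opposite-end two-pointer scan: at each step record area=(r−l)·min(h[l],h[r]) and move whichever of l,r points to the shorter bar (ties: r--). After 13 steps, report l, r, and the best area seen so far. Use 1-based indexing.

l=12, r=14, best area=196

[1,16] min(9,19)*15=135 best=135 * → l++
[2,16] min(14,19)*14=196 best=196 * → l++
[3,16] min(5,19)*13=65 best=196 → l++
[4,16] min(1,19)*12=12 best=196 → l++
[5,16] min(2,19)*11=22 best=196 → l++
[6,16] min(6,19)*10=60 best=196 → l++
[7,16] min(18,19)*9=162 best=196 → l++
[8,16] min(3,19)*8=24 best=196 → l++
[9,16] min(2,19)*7=14 best=196 → l++
[10,16] min(11,19)*6=66 best=196 → l++
[11,16] min(2,19)*5=10 best=196 → l++
[12,16] min(20,19)*4=76 best=196 → r--
[12,15] min(20,4)*3=12 best=196 → r--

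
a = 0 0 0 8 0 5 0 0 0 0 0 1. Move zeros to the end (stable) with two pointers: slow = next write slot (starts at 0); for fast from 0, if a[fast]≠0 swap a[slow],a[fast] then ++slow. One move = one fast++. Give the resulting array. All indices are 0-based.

slow=0 fast=0: a[fast]=0, fast++
slow=0 fast=1: a[fast]=0, fast++
slow=0 fast=2: a[fast]=0, fast++
slow=0 fast=3: a[fast]=8≠0 swap→a[0]=8, slow++,fast++
slow=1 fast=4: a[fast]=0, fast++
slow=1 fast=5: a[fast]=5≠0 swap→a[1]=5, slow++,fast++
slow=2 fast=6: a[fast]=0, fast++
slow=2 fast=7: a[fast]=0, fast++
slow=2 fast=8: a[fast]=0, fast++
slow=2 fast=9: a[fast]=0, fast++
slow=2 fast=10: a[fast]=0, fast++
slow=2 fast=11: a[fast]=1≠0 swap→a[2]=1, slow++,fast++

[8, 5, 1, 0, 0, 0, 0, 0, 0, 0, 0, 0]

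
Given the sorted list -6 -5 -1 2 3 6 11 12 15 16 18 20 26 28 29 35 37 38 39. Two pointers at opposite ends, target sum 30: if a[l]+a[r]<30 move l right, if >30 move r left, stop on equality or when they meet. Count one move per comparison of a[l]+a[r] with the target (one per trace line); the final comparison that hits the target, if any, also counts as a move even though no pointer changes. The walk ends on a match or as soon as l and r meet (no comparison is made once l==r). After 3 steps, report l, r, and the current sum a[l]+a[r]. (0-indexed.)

[0,18] -6+39=33 >30 → r--
[0,17] -6+38=32 >30 → r--
[0,16] -6+37=31 >30 → r--

l=0, r=15, sum=29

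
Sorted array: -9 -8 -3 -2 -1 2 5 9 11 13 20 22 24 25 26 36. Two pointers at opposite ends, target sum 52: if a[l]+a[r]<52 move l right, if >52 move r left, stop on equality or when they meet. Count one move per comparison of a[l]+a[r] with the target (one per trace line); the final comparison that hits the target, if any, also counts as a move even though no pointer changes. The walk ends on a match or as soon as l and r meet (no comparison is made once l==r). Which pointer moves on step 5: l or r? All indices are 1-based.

l

[1,16] -9+36=27 <52 → l++
[2,16] -8+36=28 <52 → l++
[3,16] -3+36=33 <52 → l++
[4,16] -2+36=34 <52 → l++
[5,16] -1+36=35 <52 → l++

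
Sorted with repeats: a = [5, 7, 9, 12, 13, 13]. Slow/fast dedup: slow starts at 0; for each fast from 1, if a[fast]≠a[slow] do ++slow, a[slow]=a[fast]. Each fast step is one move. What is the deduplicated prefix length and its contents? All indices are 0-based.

length 5; prefix = [5, 7, 9, 12, 13]

slow=0 fast=1: a[fast]=7≠a[slow]=5 write a[1]=7, slow++,fast++
slow=1 fast=2: a[fast]=9≠a[slow]=7 write a[2]=9, slow++,fast++
slow=2 fast=3: a[fast]=12≠a[slow]=9 write a[3]=12, slow++,fast++
slow=3 fast=4: a[fast]=13≠a[slow]=12 write a[4]=13, slow++,fast++
slow=4 fast=5: a[fast]=13=a[slow] dup, fast++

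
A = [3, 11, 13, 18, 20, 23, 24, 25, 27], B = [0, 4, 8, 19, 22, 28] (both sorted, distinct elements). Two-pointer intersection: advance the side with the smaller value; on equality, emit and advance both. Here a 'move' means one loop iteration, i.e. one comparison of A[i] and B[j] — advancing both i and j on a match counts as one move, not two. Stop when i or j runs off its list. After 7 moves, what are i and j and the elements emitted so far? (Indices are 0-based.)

i=0 j=0: 3>0, j++
i=0 j=1: 3<4, i++
i=1 j=1: 11>4, j++
i=1 j=2: 11>8, j++
i=1 j=3: 11<19, i++
i=2 j=3: 13<19, i++
i=3 j=3: 18<19, i++

i=4, j=3, emitted=[]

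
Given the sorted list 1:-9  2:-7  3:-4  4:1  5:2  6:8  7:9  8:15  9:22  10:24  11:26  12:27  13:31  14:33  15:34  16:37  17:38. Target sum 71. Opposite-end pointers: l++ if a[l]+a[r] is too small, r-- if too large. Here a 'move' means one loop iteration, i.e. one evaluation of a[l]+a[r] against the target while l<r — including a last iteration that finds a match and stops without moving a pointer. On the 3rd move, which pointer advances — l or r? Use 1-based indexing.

l

l=1 r=17: -9+38=29 <71, l++
l=2 r=17: -7+38=31 <71, l++
l=3 r=17: -4+38=34 <71, l++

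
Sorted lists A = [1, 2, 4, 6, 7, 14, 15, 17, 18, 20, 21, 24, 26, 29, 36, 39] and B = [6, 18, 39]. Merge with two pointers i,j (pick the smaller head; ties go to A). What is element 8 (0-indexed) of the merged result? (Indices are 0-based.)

merged[8] = 17

i=0 j=0: A[i]=1<=B[j]=6 take 1, i++
i=1 j=0: A[i]=2<=B[j]=6 take 2, i++
i=2 j=0: A[i]=4<=B[j]=6 take 4, i++
i=3 j=0: A[i]=6<=B[j]=6 take 6, i++
i=4 j=0: A[i]=7>B[j]=6 take 6, j++
i=4 j=1: A[i]=7<=B[j]=18 take 7, i++
i=5 j=1: A[i]=14<=B[j]=18 take 14, i++
i=6 j=1: A[i]=15<=B[j]=18 take 15, i++
i=7 j=1: A[i]=17<=B[j]=18 take 17, i++
i=8 j=1: A[i]=18<=B[j]=18 take 18, i++
i=9 j=1: A[i]=20>B[j]=18 take 18, j++
i=9 j=2: A[i]=20<=B[j]=39 take 20, i++
i=10 j=2: A[i]=21<=B[j]=39 take 21, i++
i=11 j=2: A[i]=24<=B[j]=39 take 24, i++
i=12 j=2: A[i]=26<=B[j]=39 take 26, i++
i=13 j=2: A[i]=29<=B[j]=39 take 29, i++
i=14 j=2: A[i]=36<=B[j]=39 take 36, i++
i=15 j=2: A[i]=39<=B[j]=39 take 39, i++
i=16 j=2: A done, take B[j]=39, j++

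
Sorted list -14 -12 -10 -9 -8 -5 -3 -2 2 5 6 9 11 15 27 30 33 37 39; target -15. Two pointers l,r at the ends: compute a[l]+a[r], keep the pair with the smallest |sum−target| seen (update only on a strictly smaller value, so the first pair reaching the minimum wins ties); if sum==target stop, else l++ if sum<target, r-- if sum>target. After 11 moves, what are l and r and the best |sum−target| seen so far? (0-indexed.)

l=0, r=7, best |Δ|=3

l=0 r=18: -14+39=25 d=40 *, r--
l=0 r=17: -14+37=23 d=38 *, r--
l=0 r=16: -14+33=19 d=34 *, r--
l=0 r=15: -14+30=16 d=31 *, r--
l=0 r=14: -14+27=13 d=28 *, r--
l=0 r=13: -14+15=1 d=16 *, r--
l=0 r=12: -14+11=-3 d=12 *, r--
l=0 r=11: -14+9=-5 d=10 *, r--
l=0 r=10: -14+6=-8 d=7 *, r--
l=0 r=9: -14+5=-9 d=6 *, r--
l=0 r=8: -14+2=-12 d=3 *, r--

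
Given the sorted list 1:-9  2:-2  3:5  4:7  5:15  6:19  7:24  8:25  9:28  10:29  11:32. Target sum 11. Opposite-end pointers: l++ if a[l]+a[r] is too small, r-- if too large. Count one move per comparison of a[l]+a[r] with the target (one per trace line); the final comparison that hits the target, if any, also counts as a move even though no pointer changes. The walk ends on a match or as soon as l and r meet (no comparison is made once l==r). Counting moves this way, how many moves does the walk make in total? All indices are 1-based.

10 moves

l=1 r=11: -9+32=23 >11, r--
l=1 r=10: -9+29=20 >11, r--
l=1 r=9: -9+28=19 >11, r--
l=1 r=8: -9+25=16 >11, r--
l=1 r=7: -9+24=15 >11, r--
l=1 r=6: -9+19=10 <11, l++
l=2 r=6: -2+19=17 >11, r--
l=2 r=5: -2+15=13 >11, r--
l=2 r=4: -2+7=5 <11, l++
l=3 r=4: 5+7=12 >11, r--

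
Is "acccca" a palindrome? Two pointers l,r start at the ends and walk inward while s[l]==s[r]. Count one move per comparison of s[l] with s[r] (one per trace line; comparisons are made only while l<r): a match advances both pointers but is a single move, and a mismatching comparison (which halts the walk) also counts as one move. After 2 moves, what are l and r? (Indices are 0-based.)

l=2, r=3

[0,5] 'a'=='a' → l++,r--
[1,4] 'c'=='c' → l++,r--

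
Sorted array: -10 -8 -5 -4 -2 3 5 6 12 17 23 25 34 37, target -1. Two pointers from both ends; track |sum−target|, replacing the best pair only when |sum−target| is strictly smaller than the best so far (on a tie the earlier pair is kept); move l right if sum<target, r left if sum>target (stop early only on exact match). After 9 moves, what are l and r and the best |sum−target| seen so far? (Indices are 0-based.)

[0,13] -10+37=27 d=28 * → r--
[0,12] -10+34=24 d=25 * → r--
[0,11] -10+25=15 d=16 * → r--
[0,10] -10+23=13 d=14 * → r--
[0,9] -10+17=7 d=8 * → r--
[0,8] -10+12=2 d=3 * → r--
[0,7] -10+6=-4 d=3 → l++
[1,7] -8+6=-2 d=1 * → l++
[2,7] -5+6=1 d=2 → r--

l=2, r=6, best |Δ|=1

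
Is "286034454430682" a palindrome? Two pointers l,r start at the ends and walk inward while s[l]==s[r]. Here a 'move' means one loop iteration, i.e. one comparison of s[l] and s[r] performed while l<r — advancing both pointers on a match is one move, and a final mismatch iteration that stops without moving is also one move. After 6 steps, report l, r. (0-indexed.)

l=0 r=14: '2'=='2', l++,r--
l=1 r=13: '8'=='8', l++,r--
l=2 r=12: '6'=='6', l++,r--
l=3 r=11: '0'=='0', l++,r--
l=4 r=10: '3'=='3', l++,r--
l=5 r=9: '4'=='4', l++,r--

l=6, r=8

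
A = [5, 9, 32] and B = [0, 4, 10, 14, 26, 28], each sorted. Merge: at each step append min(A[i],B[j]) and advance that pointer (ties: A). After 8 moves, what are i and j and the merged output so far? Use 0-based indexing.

[i=0,j=0] A[i]=5>B[j]=0 take 0 → j++
[i=0,j=1] A[i]=5>B[j]=4 take 4 → j++
[i=0,j=2] A[i]=5<=B[j]=10 take 5 → i++
[i=1,j=2] A[i]=9<=B[j]=10 take 9 → i++
[i=2,j=2] A[i]=32>B[j]=10 take 10 → j++
[i=2,j=3] A[i]=32>B[j]=14 take 14 → j++
[i=2,j=4] A[i]=32>B[j]=26 take 26 → j++
[i=2,j=5] A[i]=32>B[j]=28 take 28 → j++

i=2, j=6, merged so far=[0, 4, 5, 9, 10, 14, 26, 28]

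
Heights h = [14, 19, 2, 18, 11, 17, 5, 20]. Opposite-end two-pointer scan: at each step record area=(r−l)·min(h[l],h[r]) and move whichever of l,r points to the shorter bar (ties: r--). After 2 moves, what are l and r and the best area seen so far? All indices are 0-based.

l=2, r=7, best area=114

l=0 r=7: min(14,20)*7=98 best=98 *, l++
l=1 r=7: min(19,20)*6=114 best=114 *, l++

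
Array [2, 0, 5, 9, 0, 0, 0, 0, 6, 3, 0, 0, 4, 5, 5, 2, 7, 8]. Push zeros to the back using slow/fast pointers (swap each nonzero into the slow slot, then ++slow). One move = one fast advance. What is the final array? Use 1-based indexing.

(s=1,f=1) a[fast]=2≠0 swap→a[1]=2 → slow++,fast++
(s=2,f=2) a[fast]=0 → fast++
(s=2,f=3) a[fast]=5≠0 swap→a[2]=5 → slow++,fast++
(s=3,f=4) a[fast]=9≠0 swap→a[3]=9 → slow++,fast++
(s=4,f=5) a[fast]=0 → fast++
(s=4,f=6) a[fast]=0 → fast++
(s=4,f=7) a[fast]=0 → fast++
(s=4,f=8) a[fast]=0 → fast++
(s=4,f=9) a[fast]=6≠0 swap→a[4]=6 → slow++,fast++
(s=5,f=10) a[fast]=3≠0 swap→a[5]=3 → slow++,fast++
(s=6,f=11) a[fast]=0 → fast++
(s=6,f=12) a[fast]=0 → fast++
(s=6,f=13) a[fast]=4≠0 swap→a[6]=4 → slow++,fast++
(s=7,f=14) a[fast]=5≠0 swap→a[7]=5 → slow++,fast++
(s=8,f=15) a[fast]=5≠0 swap→a[8]=5 → slow++,fast++
(s=9,f=16) a[fast]=2≠0 swap→a[9]=2 → slow++,fast++
(s=10,f=17) a[fast]=7≠0 swap→a[10]=7 → slow++,fast++
(s=11,f=18) a[fast]=8≠0 swap→a[11]=8 → slow++,fast++

[2, 5, 9, 6, 3, 4, 5, 5, 2, 7, 8, 0, 0, 0, 0, 0, 0, 0]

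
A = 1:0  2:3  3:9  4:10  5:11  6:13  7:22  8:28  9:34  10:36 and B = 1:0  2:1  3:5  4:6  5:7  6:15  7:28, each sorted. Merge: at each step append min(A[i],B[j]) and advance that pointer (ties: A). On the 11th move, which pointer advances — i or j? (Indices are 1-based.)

i

[i=1,j=1] A[i]=0<=B[j]=0 take 0 → i++
[i=2,j=1] A[i]=3>B[j]=0 take 0 → j++
[i=2,j=2] A[i]=3>B[j]=1 take 1 → j++
[i=2,j=3] A[i]=3<=B[j]=5 take 3 → i++
[i=3,j=3] A[i]=9>B[j]=5 take 5 → j++
[i=3,j=4] A[i]=9>B[j]=6 take 6 → j++
[i=3,j=5] A[i]=9>B[j]=7 take 7 → j++
[i=3,j=6] A[i]=9<=B[j]=15 take 9 → i++
[i=4,j=6] A[i]=10<=B[j]=15 take 10 → i++
[i=5,j=6] A[i]=11<=B[j]=15 take 11 → i++
[i=6,j=6] A[i]=13<=B[j]=15 take 13 → i++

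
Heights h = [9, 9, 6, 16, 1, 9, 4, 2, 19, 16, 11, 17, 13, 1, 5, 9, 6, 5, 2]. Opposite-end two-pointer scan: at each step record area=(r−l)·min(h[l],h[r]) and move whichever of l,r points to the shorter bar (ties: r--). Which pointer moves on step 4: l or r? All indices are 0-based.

[0,18] min(9,2)*18=36 best=36 * → r--
[0,17] min(9,5)*17=85 best=85 * → r--
[0,16] min(9,6)*16=96 best=96 * → r--
[0,15] min(9,9)*15=135 best=135 * → r--

r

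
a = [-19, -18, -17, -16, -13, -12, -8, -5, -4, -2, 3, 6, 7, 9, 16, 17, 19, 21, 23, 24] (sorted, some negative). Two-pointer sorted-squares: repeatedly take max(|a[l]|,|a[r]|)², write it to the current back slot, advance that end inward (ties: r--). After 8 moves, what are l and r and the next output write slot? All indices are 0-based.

l=0 r=19: |-19|<=|24| out[19]=576, r--
l=0 r=18: |-19|<=|23| out[18]=529, r--
l=0 r=17: |-19|<=|21| out[17]=441, r--
l=0 r=16: |-19|<=|19| out[16]=361, r--
l=0 r=15: |-19|>|17| out[15]=361, l++
l=1 r=15: |-18|>|17| out[14]=324, l++
l=2 r=15: |-17|<=|17| out[13]=289, r--
l=2 r=14: |-17|>|16| out[12]=289, l++

l=3, r=14, next write slot=11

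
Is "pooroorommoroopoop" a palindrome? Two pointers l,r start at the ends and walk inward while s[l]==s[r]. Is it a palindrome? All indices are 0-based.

not a palindrome (mismatch at 3,14)

[0,17] 'p'=='p' → l++,r--
[1,16] 'o'=='o' → l++,r--
[2,15] 'o'=='o' → l++,r--
[3,14] 'r'!='p' → stop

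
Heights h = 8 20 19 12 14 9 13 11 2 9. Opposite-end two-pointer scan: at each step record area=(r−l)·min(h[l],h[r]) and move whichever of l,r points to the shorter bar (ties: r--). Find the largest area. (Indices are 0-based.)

[0,9] min(8,9)*9=72 best=72 * → l++
[1,9] min(20,9)*8=72 best=72 → r--
[1,8] min(20,2)*7=14 best=72 → r--
[1,7] min(20,11)*6=66 best=72 → r--
[1,6] min(20,13)*5=65 best=72 → r--
[1,5] min(20,9)*4=36 best=72 → r--
[1,4] min(20,14)*3=42 best=72 → r--
[1,3] min(20,12)*2=24 best=72 → r--
[1,2] min(20,19)*1=19 best=72 → r--

max area = 72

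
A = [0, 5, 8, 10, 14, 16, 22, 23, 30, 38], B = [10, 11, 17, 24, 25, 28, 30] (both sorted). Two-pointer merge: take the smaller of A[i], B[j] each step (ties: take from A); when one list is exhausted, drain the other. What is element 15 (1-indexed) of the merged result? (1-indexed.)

merged[15] = 30

i=1 j=1: A[i]=0<=B[j]=10 take 0, i++
i=2 j=1: A[i]=5<=B[j]=10 take 5, i++
i=3 j=1: A[i]=8<=B[j]=10 take 8, i++
i=4 j=1: A[i]=10<=B[j]=10 take 10, i++
i=5 j=1: A[i]=14>B[j]=10 take 10, j++
i=5 j=2: A[i]=14>B[j]=11 take 11, j++
i=5 j=3: A[i]=14<=B[j]=17 take 14, i++
i=6 j=3: A[i]=16<=B[j]=17 take 16, i++
i=7 j=3: A[i]=22>B[j]=17 take 17, j++
i=7 j=4: A[i]=22<=B[j]=24 take 22, i++
i=8 j=4: A[i]=23<=B[j]=24 take 23, i++
i=9 j=4: A[i]=30>B[j]=24 take 24, j++
i=9 j=5: A[i]=30>B[j]=25 take 25, j++
i=9 j=6: A[i]=30>B[j]=28 take 28, j++
i=9 j=7: A[i]=30<=B[j]=30 take 30, i++
i=10 j=7: A[i]=38>B[j]=30 take 30, j++
i=10 j=8: B done, take A[i]=38, i++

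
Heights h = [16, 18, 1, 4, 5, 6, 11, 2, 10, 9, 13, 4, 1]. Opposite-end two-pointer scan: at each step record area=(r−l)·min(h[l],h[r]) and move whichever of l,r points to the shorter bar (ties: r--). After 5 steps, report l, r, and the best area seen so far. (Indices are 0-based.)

l=0 r=12: min(16,1)*12=12 best=12 *, r--
l=0 r=11: min(16,4)*11=44 best=44 *, r--
l=0 r=10: min(16,13)*10=130 best=130 *, r--
l=0 r=9: min(16,9)*9=81 best=130, r--
l=0 r=8: min(16,10)*8=80 best=130, r--

l=0, r=7, best area=130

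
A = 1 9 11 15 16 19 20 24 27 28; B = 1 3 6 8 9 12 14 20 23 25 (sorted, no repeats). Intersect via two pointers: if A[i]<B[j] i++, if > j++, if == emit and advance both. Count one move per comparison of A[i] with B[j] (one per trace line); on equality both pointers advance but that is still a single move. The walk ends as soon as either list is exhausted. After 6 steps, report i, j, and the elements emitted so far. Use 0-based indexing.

i=3, j=5, emitted=[1, 9]

[i=0,j=0] 1==1 emit → i++,j++
[i=1,j=1] 9>3 → j++
[i=1,j=2] 9>6 → j++
[i=1,j=3] 9>8 → j++
[i=1,j=4] 9==9 emit → i++,j++
[i=2,j=5] 11<12 → i++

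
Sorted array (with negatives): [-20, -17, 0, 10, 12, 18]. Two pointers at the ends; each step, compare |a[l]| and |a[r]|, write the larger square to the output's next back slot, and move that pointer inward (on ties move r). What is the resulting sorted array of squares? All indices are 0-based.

l=0 r=5: |-20|>|18| out[5]=400, l++
l=1 r=5: |-17|<=|18| out[4]=324, r--
l=1 r=4: |-17|>|12| out[3]=289, l++
l=2 r=4: |0|<=|12| out[2]=144, r--
l=2 r=3: |0|<=|10| out[1]=100, r--
l=2 r=2: |0|<=|0| out[0]=0, r--

[0, 100, 144, 289, 324, 400]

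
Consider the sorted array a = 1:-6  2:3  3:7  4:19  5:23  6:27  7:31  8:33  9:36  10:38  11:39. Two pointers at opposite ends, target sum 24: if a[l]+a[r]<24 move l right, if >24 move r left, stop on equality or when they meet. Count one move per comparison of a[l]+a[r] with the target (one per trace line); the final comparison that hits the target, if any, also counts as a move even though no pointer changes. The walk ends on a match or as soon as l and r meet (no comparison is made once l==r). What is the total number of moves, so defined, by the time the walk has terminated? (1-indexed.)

10 moves

l=1 r=11: -6+39=33 >24, r--
l=1 r=10: -6+38=32 >24, r--
l=1 r=9: -6+36=30 >24, r--
l=1 r=8: -6+33=27 >24, r--
l=1 r=7: -6+31=25 >24, r--
l=1 r=6: -6+27=21 <24, l++
l=2 r=6: 3+27=30 >24, r--
l=2 r=5: 3+23=26 >24, r--
l=2 r=4: 3+19=22 <24, l++
l=3 r=4: 7+19=26 >24, r--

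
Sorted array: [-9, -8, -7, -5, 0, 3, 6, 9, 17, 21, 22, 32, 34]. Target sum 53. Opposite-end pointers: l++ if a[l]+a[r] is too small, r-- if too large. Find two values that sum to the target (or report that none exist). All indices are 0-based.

(21, 32)

l=0 r=12: -9+34=25 <53, l++
l=1 r=12: -8+34=26 <53, l++
l=2 r=12: -7+34=27 <53, l++
l=3 r=12: -5+34=29 <53, l++
l=4 r=12: 0+34=34 <53, l++
l=5 r=12: 3+34=37 <53, l++
l=6 r=12: 6+34=40 <53, l++
l=7 r=12: 9+34=43 <53, l++
l=8 r=12: 17+34=51 <53, l++
l=9 r=12: 21+34=55 >53, r--
l=9 r=11: 21+32=53, found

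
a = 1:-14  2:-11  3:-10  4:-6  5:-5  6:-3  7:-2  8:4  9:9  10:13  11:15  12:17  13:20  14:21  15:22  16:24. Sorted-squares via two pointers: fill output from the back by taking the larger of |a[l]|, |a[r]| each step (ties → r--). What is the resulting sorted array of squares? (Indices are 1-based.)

[4, 9, 16, 25, 36, 81, 100, 121, 169, 196, 225, 289, 400, 441, 484, 576]

[1,16] |-14|<=|24| out[16]=576 → r--
[1,15] |-14|<=|22| out[15]=484 → r--
[1,14] |-14|<=|21| out[14]=441 → r--
[1,13] |-14|<=|20| out[13]=400 → r--
[1,12] |-14|<=|17| out[12]=289 → r--
[1,11] |-14|<=|15| out[11]=225 → r--
[1,10] |-14|>|13| out[10]=196 → l++
[2,10] |-11|<=|13| out[9]=169 → r--
[2,9] |-11|>|9| out[8]=121 → l++
[3,9] |-10|>|9| out[7]=100 → l++
[4,9] |-6|<=|9| out[6]=81 → r--
[4,8] |-6|>|4| out[5]=36 → l++
[5,8] |-5|>|4| out[4]=25 → l++
[6,8] |-3|<=|4| out[3]=16 → r--
[6,7] |-3|>|-2| out[2]=9 → l++
[7,7] |-2|<=|-2| out[1]=4 → r--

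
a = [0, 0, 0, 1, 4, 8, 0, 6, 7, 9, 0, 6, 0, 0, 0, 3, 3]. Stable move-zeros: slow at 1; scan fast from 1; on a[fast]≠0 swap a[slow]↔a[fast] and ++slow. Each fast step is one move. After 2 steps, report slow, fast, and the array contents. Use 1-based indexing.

(s=1,f=1) a[fast]=0 → fast++
(s=1,f=2) a[fast]=0 → fast++

slow=1, fast=3, a=[0, 0, 0, 1, 4, 8, 0, 6, 7, 9, 0, 6, 0, 0, 0, 3, 3]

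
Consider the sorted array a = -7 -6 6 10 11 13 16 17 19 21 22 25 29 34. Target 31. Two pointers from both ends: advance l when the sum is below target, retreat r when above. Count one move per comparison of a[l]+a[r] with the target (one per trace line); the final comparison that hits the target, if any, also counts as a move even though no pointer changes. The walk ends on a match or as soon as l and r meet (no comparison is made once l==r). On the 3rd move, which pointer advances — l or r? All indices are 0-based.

r

l=0 r=13: -7+34=27 <31, l++
l=1 r=13: -6+34=28 <31, l++
l=2 r=13: 6+34=40 >31, r--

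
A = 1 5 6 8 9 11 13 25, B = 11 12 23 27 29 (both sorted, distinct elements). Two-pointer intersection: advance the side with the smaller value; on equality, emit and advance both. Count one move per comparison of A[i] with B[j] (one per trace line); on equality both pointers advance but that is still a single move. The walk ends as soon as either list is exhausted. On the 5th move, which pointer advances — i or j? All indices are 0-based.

i

[i=0,j=0] 1<11 → i++
[i=1,j=0] 5<11 → i++
[i=2,j=0] 6<11 → i++
[i=3,j=0] 8<11 → i++
[i=4,j=0] 9<11 → i++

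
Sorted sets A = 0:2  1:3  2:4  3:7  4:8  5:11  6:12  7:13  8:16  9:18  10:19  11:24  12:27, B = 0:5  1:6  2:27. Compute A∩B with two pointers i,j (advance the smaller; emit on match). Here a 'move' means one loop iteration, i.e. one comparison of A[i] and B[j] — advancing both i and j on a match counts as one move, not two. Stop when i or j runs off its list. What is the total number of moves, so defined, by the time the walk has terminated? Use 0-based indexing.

15 moves

[i=0,j=0] 2<5 → i++
[i=1,j=0] 3<5 → i++
[i=2,j=0] 4<5 → i++
[i=3,j=0] 7>5 → j++
[i=3,j=1] 7>6 → j++
[i=3,j=2] 7<27 → i++
[i=4,j=2] 8<27 → i++
[i=5,j=2] 11<27 → i++
[i=6,j=2] 12<27 → i++
[i=7,j=2] 13<27 → i++
[i=8,j=2] 16<27 → i++
[i=9,j=2] 18<27 → i++
[i=10,j=2] 19<27 → i++
[i=11,j=2] 24<27 → i++
[i=12,j=2] 27==27 emit → i++,j++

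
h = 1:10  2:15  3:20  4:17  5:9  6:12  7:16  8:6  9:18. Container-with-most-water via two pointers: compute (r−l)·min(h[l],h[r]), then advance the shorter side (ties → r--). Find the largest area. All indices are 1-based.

l=1 r=9: min(10,18)*8=80 best=80 *, l++
l=2 r=9: min(15,18)*7=105 best=105 *, l++
l=3 r=9: min(20,18)*6=108 best=108 *, r--
l=3 r=8: min(20,6)*5=30 best=108, r--
l=3 r=7: min(20,16)*4=64 best=108, r--
l=3 r=6: min(20,12)*3=36 best=108, r--
l=3 r=5: min(20,9)*2=18 best=108, r--
l=3 r=4: min(20,17)*1=17 best=108, r--

max area = 108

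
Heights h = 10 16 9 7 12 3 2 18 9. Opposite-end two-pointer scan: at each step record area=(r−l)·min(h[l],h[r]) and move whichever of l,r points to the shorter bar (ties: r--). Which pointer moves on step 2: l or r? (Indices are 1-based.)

l

[1,9] min(10,9)*8=72 best=72 * → r--
[1,8] min(10,18)*7=70 best=72 → l++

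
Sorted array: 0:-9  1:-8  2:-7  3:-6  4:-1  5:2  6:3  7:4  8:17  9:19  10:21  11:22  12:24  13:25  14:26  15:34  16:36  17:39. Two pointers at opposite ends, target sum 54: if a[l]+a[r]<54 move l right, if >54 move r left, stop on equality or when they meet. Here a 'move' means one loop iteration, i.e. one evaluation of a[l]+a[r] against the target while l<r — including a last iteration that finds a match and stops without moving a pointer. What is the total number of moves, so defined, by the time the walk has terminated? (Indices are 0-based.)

l=0 r=17: -9+39=30 <54, l++
l=1 r=17: -8+39=31 <54, l++
l=2 r=17: -7+39=32 <54, l++
l=3 r=17: -6+39=33 <54, l++
l=4 r=17: -1+39=38 <54, l++
l=5 r=17: 2+39=41 <54, l++
l=6 r=17: 3+39=42 <54, l++
l=7 r=17: 4+39=43 <54, l++
l=8 r=17: 17+39=56 >54, r--
l=8 r=16: 17+36=53 <54, l++
l=9 r=16: 19+36=55 >54, r--
l=9 r=15: 19+34=53 <54, l++
l=10 r=15: 21+34=55 >54, r--
l=10 r=14: 21+26=47 <54, l++
l=11 r=14: 22+26=48 <54, l++
l=12 r=14: 24+26=50 <54, l++
l=13 r=14: 25+26=51 <54, l++

17 moves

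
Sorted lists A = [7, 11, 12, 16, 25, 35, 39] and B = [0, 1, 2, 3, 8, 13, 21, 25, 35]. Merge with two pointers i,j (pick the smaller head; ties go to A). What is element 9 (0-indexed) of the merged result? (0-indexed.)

merged[9] = 16

[i=0,j=0] A[i]=7>B[j]=0 take 0 → j++
[i=0,j=1] A[i]=7>B[j]=1 take 1 → j++
[i=0,j=2] A[i]=7>B[j]=2 take 2 → j++
[i=0,j=3] A[i]=7>B[j]=3 take 3 → j++
[i=0,j=4] A[i]=7<=B[j]=8 take 7 → i++
[i=1,j=4] A[i]=11>B[j]=8 take 8 → j++
[i=1,j=5] A[i]=11<=B[j]=13 take 11 → i++
[i=2,j=5] A[i]=12<=B[j]=13 take 12 → i++
[i=3,j=5] A[i]=16>B[j]=13 take 13 → j++
[i=3,j=6] A[i]=16<=B[j]=21 take 16 → i++
[i=4,j=6] A[i]=25>B[j]=21 take 21 → j++
[i=4,j=7] A[i]=25<=B[j]=25 take 25 → i++
[i=5,j=7] A[i]=35>B[j]=25 take 25 → j++
[i=5,j=8] A[i]=35<=B[j]=35 take 35 → i++
[i=6,j=8] A[i]=39>B[j]=35 take 35 → j++
[i=6,j=9] B done, take A[i]=39 → i++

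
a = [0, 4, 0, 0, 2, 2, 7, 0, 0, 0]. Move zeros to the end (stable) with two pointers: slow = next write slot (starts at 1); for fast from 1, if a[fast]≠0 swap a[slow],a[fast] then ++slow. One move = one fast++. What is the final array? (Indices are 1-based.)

(s=1,f=1) a[fast]=0 → fast++
(s=1,f=2) a[fast]=4≠0 swap→a[1]=4 → slow++,fast++
(s=2,f=3) a[fast]=0 → fast++
(s=2,f=4) a[fast]=0 → fast++
(s=2,f=5) a[fast]=2≠0 swap→a[2]=2 → slow++,fast++
(s=3,f=6) a[fast]=2≠0 swap→a[3]=2 → slow++,fast++
(s=4,f=7) a[fast]=7≠0 swap→a[4]=7 → slow++,fast++
(s=5,f=8) a[fast]=0 → fast++
(s=5,f=9) a[fast]=0 → fast++
(s=5,f=10) a[fast]=0 → fast++

[4, 2, 2, 7, 0, 0, 0, 0, 0, 0]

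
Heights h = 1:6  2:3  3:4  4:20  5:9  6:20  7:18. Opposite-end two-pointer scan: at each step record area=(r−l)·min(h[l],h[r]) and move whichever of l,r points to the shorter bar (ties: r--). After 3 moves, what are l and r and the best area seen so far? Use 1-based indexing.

l=4, r=7, best area=36

[1,7] min(6,18)*6=36 best=36 * → l++
[2,7] min(3,18)*5=15 best=36 → l++
[3,7] min(4,18)*4=16 best=36 → l++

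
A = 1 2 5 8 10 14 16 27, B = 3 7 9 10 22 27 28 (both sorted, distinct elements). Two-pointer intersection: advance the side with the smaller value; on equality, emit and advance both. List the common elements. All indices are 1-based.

intersection = [10, 27]

[i=1,j=1] 1<3 → i++
[i=2,j=1] 2<3 → i++
[i=3,j=1] 5>3 → j++
[i=3,j=2] 5<7 → i++
[i=4,j=2] 8>7 → j++
[i=4,j=3] 8<9 → i++
[i=5,j=3] 10>9 → j++
[i=5,j=4] 10==10 emit → i++,j++
[i=6,j=5] 14<22 → i++
[i=7,j=5] 16<22 → i++
[i=8,j=5] 27>22 → j++
[i=8,j=6] 27==27 emit → i++,j++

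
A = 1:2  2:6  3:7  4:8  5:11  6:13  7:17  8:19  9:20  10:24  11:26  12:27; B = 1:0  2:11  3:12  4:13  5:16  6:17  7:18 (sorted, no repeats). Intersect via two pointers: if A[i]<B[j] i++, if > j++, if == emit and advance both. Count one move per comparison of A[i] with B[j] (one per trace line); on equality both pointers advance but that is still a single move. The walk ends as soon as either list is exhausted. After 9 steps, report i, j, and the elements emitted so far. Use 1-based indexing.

[i=1,j=1] 2>0 → j++
[i=1,j=2] 2<11 → i++
[i=2,j=2] 6<11 → i++
[i=3,j=2] 7<11 → i++
[i=4,j=2] 8<11 → i++
[i=5,j=2] 11==11 emit → i++,j++
[i=6,j=3] 13>12 → j++
[i=6,j=4] 13==13 emit → i++,j++
[i=7,j=5] 17>16 → j++

i=7, j=6, emitted=[11, 13]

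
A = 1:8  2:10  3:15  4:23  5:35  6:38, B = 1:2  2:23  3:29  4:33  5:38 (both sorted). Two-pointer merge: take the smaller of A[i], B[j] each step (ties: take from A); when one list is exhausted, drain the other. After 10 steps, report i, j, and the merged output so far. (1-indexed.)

[i=1,j=1] A[i]=8>B[j]=2 take 2 → j++
[i=1,j=2] A[i]=8<=B[j]=23 take 8 → i++
[i=2,j=2] A[i]=10<=B[j]=23 take 10 → i++
[i=3,j=2] A[i]=15<=B[j]=23 take 15 → i++
[i=4,j=2] A[i]=23<=B[j]=23 take 23 → i++
[i=5,j=2] A[i]=35>B[j]=23 take 23 → j++
[i=5,j=3] A[i]=35>B[j]=29 take 29 → j++
[i=5,j=4] A[i]=35>B[j]=33 take 33 → j++
[i=5,j=5] A[i]=35<=B[j]=38 take 35 → i++
[i=6,j=5] A[i]=38<=B[j]=38 take 38 → i++

i=7, j=5, merged so far=[2, 8, 10, 15, 23, 23, 29, 33, 35, 38]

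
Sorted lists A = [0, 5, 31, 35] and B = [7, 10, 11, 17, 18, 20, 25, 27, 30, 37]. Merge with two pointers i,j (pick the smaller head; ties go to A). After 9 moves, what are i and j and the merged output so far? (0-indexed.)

i=2, j=7, merged so far=[0, 5, 7, 10, 11, 17, 18, 20, 25]

i=0 j=0: A[i]=0<=B[j]=7 take 0, i++
i=1 j=0: A[i]=5<=B[j]=7 take 5, i++
i=2 j=0: A[i]=31>B[j]=7 take 7, j++
i=2 j=1: A[i]=31>B[j]=10 take 10, j++
i=2 j=2: A[i]=31>B[j]=11 take 11, j++
i=2 j=3: A[i]=31>B[j]=17 take 17, j++
i=2 j=4: A[i]=31>B[j]=18 take 18, j++
i=2 j=5: A[i]=31>B[j]=20 take 20, j++
i=2 j=6: A[i]=31>B[j]=25 take 25, j++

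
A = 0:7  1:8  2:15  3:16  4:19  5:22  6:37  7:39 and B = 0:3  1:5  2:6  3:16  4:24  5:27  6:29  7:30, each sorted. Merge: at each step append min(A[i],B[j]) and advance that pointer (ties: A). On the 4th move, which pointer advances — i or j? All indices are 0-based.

[i=0,j=0] A[i]=7>B[j]=3 take 3 → j++
[i=0,j=1] A[i]=7>B[j]=5 take 5 → j++
[i=0,j=2] A[i]=7>B[j]=6 take 6 → j++
[i=0,j=3] A[i]=7<=B[j]=16 take 7 → i++

i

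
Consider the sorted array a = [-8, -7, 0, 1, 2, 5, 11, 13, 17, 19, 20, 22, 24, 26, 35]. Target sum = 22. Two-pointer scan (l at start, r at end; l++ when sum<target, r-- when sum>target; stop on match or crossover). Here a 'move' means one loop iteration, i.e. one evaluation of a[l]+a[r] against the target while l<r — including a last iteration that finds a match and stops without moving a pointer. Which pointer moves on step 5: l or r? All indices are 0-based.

[0,14] -8+35=27 >22 → r--
[0,13] -8+26=18 <22 → l++
[1,13] -7+26=19 <22 → l++
[2,13] 0+26=26 >22 → r--
[2,12] 0+24=24 >22 → r--

r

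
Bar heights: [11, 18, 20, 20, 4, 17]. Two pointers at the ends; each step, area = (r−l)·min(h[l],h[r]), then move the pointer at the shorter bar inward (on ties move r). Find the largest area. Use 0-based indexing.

[0,5] min(11,17)*5=55 best=55 * → l++
[1,5] min(18,17)*4=68 best=68 * → r--
[1,4] min(18,4)*3=12 best=68 → r--
[1,3] min(18,20)*2=36 best=68 → l++
[2,3] min(20,20)*1=20 best=68 → r--

max area = 68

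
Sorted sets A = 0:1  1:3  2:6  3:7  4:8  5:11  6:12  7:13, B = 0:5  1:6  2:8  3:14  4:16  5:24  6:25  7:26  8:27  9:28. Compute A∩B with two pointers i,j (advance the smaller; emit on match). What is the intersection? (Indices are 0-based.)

[i=0,j=0] 1<5 → i++
[i=1,j=0] 3<5 → i++
[i=2,j=0] 6>5 → j++
[i=2,j=1] 6==6 emit → i++,j++
[i=3,j=2] 7<8 → i++
[i=4,j=2] 8==8 emit → i++,j++
[i=5,j=3] 11<14 → i++
[i=6,j=3] 12<14 → i++
[i=7,j=3] 13<14 → i++

intersection = [6, 8]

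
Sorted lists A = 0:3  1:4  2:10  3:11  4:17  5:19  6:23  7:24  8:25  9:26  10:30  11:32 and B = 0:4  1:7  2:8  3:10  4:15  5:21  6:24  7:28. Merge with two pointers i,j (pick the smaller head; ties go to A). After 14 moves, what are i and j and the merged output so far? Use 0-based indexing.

i=8, j=6, merged so far=[3, 4, 4, 7, 8, 10, 10, 11, 15, 17, 19, 21, 23, 24]

i=0 j=0: A[i]=3<=B[j]=4 take 3, i++
i=1 j=0: A[i]=4<=B[j]=4 take 4, i++
i=2 j=0: A[i]=10>B[j]=4 take 4, j++
i=2 j=1: A[i]=10>B[j]=7 take 7, j++
i=2 j=2: A[i]=10>B[j]=8 take 8, j++
i=2 j=3: A[i]=10<=B[j]=10 take 10, i++
i=3 j=3: A[i]=11>B[j]=10 take 10, j++
i=3 j=4: A[i]=11<=B[j]=15 take 11, i++
i=4 j=4: A[i]=17>B[j]=15 take 15, j++
i=4 j=5: A[i]=17<=B[j]=21 take 17, i++
i=5 j=5: A[i]=19<=B[j]=21 take 19, i++
i=6 j=5: A[i]=23>B[j]=21 take 21, j++
i=6 j=6: A[i]=23<=B[j]=24 take 23, i++
i=7 j=6: A[i]=24<=B[j]=24 take 24, i++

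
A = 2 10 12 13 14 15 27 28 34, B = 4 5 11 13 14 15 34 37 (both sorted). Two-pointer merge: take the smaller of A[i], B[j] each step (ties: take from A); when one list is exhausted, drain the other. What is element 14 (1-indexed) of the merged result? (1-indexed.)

i=1 j=1: A[i]=2<=B[j]=4 take 2, i++
i=2 j=1: A[i]=10>B[j]=4 take 4, j++
i=2 j=2: A[i]=10>B[j]=5 take 5, j++
i=2 j=3: A[i]=10<=B[j]=11 take 10, i++
i=3 j=3: A[i]=12>B[j]=11 take 11, j++
i=3 j=4: A[i]=12<=B[j]=13 take 12, i++
i=4 j=4: A[i]=13<=B[j]=13 take 13, i++
i=5 j=4: A[i]=14>B[j]=13 take 13, j++
i=5 j=5: A[i]=14<=B[j]=14 take 14, i++
i=6 j=5: A[i]=15>B[j]=14 take 14, j++
i=6 j=6: A[i]=15<=B[j]=15 take 15, i++
i=7 j=6: A[i]=27>B[j]=15 take 15, j++
i=7 j=7: A[i]=27<=B[j]=34 take 27, i++
i=8 j=7: A[i]=28<=B[j]=34 take 28, i++
i=9 j=7: A[i]=34<=B[j]=34 take 34, i++
i=10 j=7: A done, take B[j]=34, j++
i=10 j=8: A done, take B[j]=37, j++

merged[14] = 28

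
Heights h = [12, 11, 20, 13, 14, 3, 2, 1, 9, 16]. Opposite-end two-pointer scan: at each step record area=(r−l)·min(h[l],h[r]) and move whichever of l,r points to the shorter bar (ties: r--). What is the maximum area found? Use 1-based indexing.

[1,10] min(12,16)*9=108 best=108 * → l++
[2,10] min(11,16)*8=88 best=108 → l++
[3,10] min(20,16)*7=112 best=112 * → r--
[3,9] min(20,9)*6=54 best=112 → r--
[3,8] min(20,1)*5=5 best=112 → r--
[3,7] min(20,2)*4=8 best=112 → r--
[3,6] min(20,3)*3=9 best=112 → r--
[3,5] min(20,14)*2=28 best=112 → r--
[3,4] min(20,13)*1=13 best=112 → r--

max area = 112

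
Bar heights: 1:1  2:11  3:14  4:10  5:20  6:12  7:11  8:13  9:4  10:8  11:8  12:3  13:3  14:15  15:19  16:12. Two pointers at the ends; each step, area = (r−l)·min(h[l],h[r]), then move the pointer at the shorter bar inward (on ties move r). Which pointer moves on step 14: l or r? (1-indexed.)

r

[1,16] min(1,12)*15=15 best=15 * → l++
[2,16] min(11,12)*14=154 best=154 * → l++
[3,16] min(14,12)*13=156 best=156 * → r--
[3,15] min(14,19)*12=168 best=168 * → l++
[4,15] min(10,19)*11=110 best=168 → l++
[5,15] min(20,19)*10=190 best=190 * → r--
[5,14] min(20,15)*9=135 best=190 → r--
[5,13] min(20,3)*8=24 best=190 → r--
[5,12] min(20,3)*7=21 best=190 → r--
[5,11] min(20,8)*6=48 best=190 → r--
[5,10] min(20,8)*5=40 best=190 → r--
[5,9] min(20,4)*4=16 best=190 → r--
[5,8] min(20,13)*3=39 best=190 → r--
[5,7] min(20,11)*2=22 best=190 → r--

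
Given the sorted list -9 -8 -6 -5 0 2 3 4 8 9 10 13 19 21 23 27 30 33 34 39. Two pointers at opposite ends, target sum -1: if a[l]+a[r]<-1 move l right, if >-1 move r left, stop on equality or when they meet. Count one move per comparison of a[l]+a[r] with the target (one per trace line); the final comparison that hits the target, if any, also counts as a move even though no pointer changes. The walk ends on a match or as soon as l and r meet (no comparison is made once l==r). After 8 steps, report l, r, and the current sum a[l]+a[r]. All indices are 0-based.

l=0 r=19: -9+39=30 >-1, r--
l=0 r=18: -9+34=25 >-1, r--
l=0 r=17: -9+33=24 >-1, r--
l=0 r=16: -9+30=21 >-1, r--
l=0 r=15: -9+27=18 >-1, r--
l=0 r=14: -9+23=14 >-1, r--
l=0 r=13: -9+21=12 >-1, r--
l=0 r=12: -9+19=10 >-1, r--

l=0, r=11, sum=4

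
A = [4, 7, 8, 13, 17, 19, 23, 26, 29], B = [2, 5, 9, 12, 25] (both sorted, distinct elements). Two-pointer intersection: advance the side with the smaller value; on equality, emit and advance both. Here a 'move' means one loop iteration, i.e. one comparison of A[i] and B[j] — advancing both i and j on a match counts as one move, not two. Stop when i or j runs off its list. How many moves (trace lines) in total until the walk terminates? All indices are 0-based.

i=0 j=0: 4>2, j++
i=0 j=1: 4<5, i++
i=1 j=1: 7>5, j++
i=1 j=2: 7<9, i++
i=2 j=2: 8<9, i++
i=3 j=2: 13>9, j++
i=3 j=3: 13>12, j++
i=3 j=4: 13<25, i++
i=4 j=4: 17<25, i++
i=5 j=4: 19<25, i++
i=6 j=4: 23<25, i++
i=7 j=4: 26>25, j++

12 moves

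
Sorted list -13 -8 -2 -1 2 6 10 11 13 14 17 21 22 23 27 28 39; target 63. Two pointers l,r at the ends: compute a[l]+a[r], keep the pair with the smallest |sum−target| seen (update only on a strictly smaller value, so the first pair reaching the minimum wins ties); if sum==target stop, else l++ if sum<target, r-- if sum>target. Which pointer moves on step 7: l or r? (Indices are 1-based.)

l=1 r=17: -13+39=26 d=37 *, l++
l=2 r=17: -8+39=31 d=32 *, l++
l=3 r=17: -2+39=37 d=26 *, l++
l=4 r=17: -1+39=38 d=25 *, l++
l=5 r=17: 2+39=41 d=22 *, l++
l=6 r=17: 6+39=45 d=18 *, l++
l=7 r=17: 10+39=49 d=14 *, l++

l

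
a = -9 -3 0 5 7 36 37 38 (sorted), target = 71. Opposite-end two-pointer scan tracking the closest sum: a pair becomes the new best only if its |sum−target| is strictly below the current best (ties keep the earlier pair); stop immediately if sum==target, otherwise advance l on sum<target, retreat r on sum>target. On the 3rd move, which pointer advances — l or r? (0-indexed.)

l=0 r=7: -9+38=29 d=42 *, l++
l=1 r=7: -3+38=35 d=36 *, l++
l=2 r=7: 0+38=38 d=33 *, l++

l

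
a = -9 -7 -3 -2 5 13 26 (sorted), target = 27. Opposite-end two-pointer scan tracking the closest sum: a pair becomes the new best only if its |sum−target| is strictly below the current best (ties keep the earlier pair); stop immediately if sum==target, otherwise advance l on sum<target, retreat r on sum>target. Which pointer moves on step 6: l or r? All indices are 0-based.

l=0 r=6: -9+26=17 d=10 *, l++
l=1 r=6: -7+26=19 d=8 *, l++
l=2 r=6: -3+26=23 d=4 *, l++
l=3 r=6: -2+26=24 d=3 *, l++
l=4 r=6: 5+26=31 d=4, r--
l=4 r=5: 5+13=18 d=9, l++

l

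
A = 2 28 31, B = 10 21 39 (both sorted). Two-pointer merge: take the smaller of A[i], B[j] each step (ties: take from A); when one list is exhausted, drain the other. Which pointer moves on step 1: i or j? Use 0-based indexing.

i

i=0 j=0: A[i]=2<=B[j]=10 take 2, i++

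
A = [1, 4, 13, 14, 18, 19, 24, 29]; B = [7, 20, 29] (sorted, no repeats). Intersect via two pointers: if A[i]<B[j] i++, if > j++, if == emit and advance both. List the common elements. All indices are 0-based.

[i=0,j=0] 1<7 → i++
[i=1,j=0] 4<7 → i++
[i=2,j=0] 13>7 → j++
[i=2,j=1] 13<20 → i++
[i=3,j=1] 14<20 → i++
[i=4,j=1] 18<20 → i++
[i=5,j=1] 19<20 → i++
[i=6,j=1] 24>20 → j++
[i=6,j=2] 24<29 → i++
[i=7,j=2] 29==29 emit → i++,j++

intersection = [29]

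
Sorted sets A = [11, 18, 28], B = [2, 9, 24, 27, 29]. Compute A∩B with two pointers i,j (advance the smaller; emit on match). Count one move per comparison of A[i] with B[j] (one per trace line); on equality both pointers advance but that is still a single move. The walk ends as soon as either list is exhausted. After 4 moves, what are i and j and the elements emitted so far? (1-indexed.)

i=3, j=3, emitted=[]

[i=1,j=1] 11>2 → j++
[i=1,j=2] 11>9 → j++
[i=1,j=3] 11<24 → i++
[i=2,j=3] 18<24 → i++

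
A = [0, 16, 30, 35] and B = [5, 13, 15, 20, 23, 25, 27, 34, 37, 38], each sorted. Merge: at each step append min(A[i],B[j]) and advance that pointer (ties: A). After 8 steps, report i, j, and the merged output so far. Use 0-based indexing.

i=2, j=6, merged so far=[0, 5, 13, 15, 16, 20, 23, 25]

[i=0,j=0] A[i]=0<=B[j]=5 take 0 → i++
[i=1,j=0] A[i]=16>B[j]=5 take 5 → j++
[i=1,j=1] A[i]=16>B[j]=13 take 13 → j++
[i=1,j=2] A[i]=16>B[j]=15 take 15 → j++
[i=1,j=3] A[i]=16<=B[j]=20 take 16 → i++
[i=2,j=3] A[i]=30>B[j]=20 take 20 → j++
[i=2,j=4] A[i]=30>B[j]=23 take 23 → j++
[i=2,j=5] A[i]=30>B[j]=25 take 25 → j++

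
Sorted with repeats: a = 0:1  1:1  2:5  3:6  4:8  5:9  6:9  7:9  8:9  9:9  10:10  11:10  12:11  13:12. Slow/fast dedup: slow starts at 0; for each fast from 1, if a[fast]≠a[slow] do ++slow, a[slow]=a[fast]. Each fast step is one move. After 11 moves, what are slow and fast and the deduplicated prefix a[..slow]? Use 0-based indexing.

(s=0,f=1) a[fast]=1=a[slow] dup → fast++
(s=0,f=2) a[fast]=5≠a[slow]=1 write a[1]=5 → slow++,fast++
(s=1,f=3) a[fast]=6≠a[slow]=5 write a[2]=6 → slow++,fast++
(s=2,f=4) a[fast]=8≠a[slow]=6 write a[3]=8 → slow++,fast++
(s=3,f=5) a[fast]=9≠a[slow]=8 write a[4]=9 → slow++,fast++
(s=4,f=6) a[fast]=9=a[slow] dup → fast++
(s=4,f=7) a[fast]=9=a[slow] dup → fast++
(s=4,f=8) a[fast]=9=a[slow] dup → fast++
(s=4,f=9) a[fast]=9=a[slow] dup → fast++
(s=4,f=10) a[fast]=10≠a[slow]=9 write a[5]=10 → slow++,fast++
(s=5,f=11) a[fast]=10=a[slow] dup → fast++

slow=5, fast=12, prefix=[1, 5, 6, 8, 9, 10]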